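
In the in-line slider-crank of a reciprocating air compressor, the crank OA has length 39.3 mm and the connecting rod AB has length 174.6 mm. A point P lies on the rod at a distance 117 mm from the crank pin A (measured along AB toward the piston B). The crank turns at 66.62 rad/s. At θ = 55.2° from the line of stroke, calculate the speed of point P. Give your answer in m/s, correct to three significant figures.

2.39

ω = 66.62 rad/s.  Crank-pin speed |V_A| = rω = 2.6182 m/s, perpendicular to OA.
Rod angle: sinφ = −(r/L) sinθ ⇒ φ = -10.651°; ω_rod = −rω cosθ/√(L²−r²sin²θ) = -8.708 rad/s.
V_P = V_A + ω_rod × AP, with AP = 0.117 m along the rod.
Components: V_Px = −rω sinθ − a·ω_rod·sinφ = -2.3382 m/s;  V_Py = rω cosθ + a·ω_rod·cosφ = +0.49294 m/s.
|V_P| = √(V_Px² + V_Py²) = 2.3896 m/s.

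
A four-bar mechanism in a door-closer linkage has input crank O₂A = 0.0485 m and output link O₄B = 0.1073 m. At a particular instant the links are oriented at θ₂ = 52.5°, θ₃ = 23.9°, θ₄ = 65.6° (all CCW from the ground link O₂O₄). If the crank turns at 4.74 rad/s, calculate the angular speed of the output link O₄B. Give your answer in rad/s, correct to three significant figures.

1.54

ω₂ = 4.74 rad/s
Differentiating the loop-closure r₂e^{iθ₂}+r₃e^{iθ₃}=r₁+r₄e^{iθ₄} gives r₂ω₂e^{iθ₂}+r₃ω₃e^{iθ₃}=r₄ω₄e^{iθ₄}.
Eliminating the other unknown: ω₄ = r₂ω₂ sin(θ₂−θ₃) / [r₄ sin(θ₄−θ₃)].
Numerator sine = +0.47869; denominator sine = +0.66523.
Result = 0.0485·4.74·(+0.47869) / (0.1073·(+0.66523)) = +1.5417 rad/s; magnitude 1.5417 rad/s.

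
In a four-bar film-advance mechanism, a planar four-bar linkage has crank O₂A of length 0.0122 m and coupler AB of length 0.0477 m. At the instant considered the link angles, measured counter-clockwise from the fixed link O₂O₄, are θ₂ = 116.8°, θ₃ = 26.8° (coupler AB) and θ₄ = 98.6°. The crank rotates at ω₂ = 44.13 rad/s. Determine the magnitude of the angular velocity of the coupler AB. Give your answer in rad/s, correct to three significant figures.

3.71

ω₂ = 44.13 rad/s
Differentiating the loop-closure r₂e^{iθ₂}+r₃e^{iθ₃}=r₁+r₄e^{iθ₄} gives r₂ω₂e^{iθ₂}+r₃ω₃e^{iθ₃}=r₄ω₄e^{iθ₄}.
Eliminating the other unknown: ω₃ = r₂ω₂ sin(θ₄−θ₂) / [r₃ sin(θ₃−θ₄)].
Numerator sine = -0.31233; denominator sine = -0.94997.
Result = 0.0122·44.13·(-0.31233) / (0.0477·(-0.94997)) = +3.7109 rad/s; magnitude 3.7109 rad/s.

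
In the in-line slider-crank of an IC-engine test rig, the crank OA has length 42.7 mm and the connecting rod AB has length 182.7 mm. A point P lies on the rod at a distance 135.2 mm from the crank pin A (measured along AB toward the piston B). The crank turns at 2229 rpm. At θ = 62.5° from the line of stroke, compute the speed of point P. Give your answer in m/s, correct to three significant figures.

ω = 233.4 rad/s.  Crank-pin speed |V_A| = rω = 9.967 m/s, perpendicular to OA.
Rod angle: sinφ = −(r/L) sinθ ⇒ φ = -11.965°; ω_rod = −rω cosθ/√(L²−r²sin²θ) = -25.75 rad/s.
V_P = V_A + ω_rod × AP, with AP = 0.1352 m along the rod.
Components: V_Px = −rω sinθ − a·ω_rod·sinφ = -9.5626 m/s;  V_Py = rω cosθ + a·ω_rod·cosφ = +1.1965 m/s.
|V_P| = √(V_Px² + V_Py²) = 9.6372 m/s.

9.64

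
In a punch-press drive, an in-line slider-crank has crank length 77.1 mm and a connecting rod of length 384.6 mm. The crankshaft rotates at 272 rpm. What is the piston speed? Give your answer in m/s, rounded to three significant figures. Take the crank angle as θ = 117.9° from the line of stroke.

ω = 2π·272/60 = 28.48 rad/s
For an in-line slider-crank, x = r cosθ + √(L² − r² sin²θ), so v = −rω sinθ·[1 + r cosθ/√(L² − r² sin²θ)].
With r = 0.0771 m, L = 0.3846 m, θ = 117.9°: √(L² − r² sin²θ) = 0.37852 m.
v = −0.0771·28.48·0.88377·[1 + 0.0771·-0.46793/0.37852] = -1.7559 m/s.
|v| = 1.7559 m/s.

1.76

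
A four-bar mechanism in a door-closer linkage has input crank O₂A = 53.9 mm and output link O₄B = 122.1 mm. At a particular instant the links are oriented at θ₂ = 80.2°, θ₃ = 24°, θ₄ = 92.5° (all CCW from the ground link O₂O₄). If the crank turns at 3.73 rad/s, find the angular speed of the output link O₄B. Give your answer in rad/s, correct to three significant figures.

1.47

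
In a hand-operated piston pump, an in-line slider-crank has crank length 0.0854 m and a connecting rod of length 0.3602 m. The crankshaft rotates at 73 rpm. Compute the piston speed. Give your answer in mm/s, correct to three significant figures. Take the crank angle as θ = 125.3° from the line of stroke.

ω = 2π·73/60 = 7.645 rad/s
For an in-line slider-crank, x = r cosθ + √(L² − r² sin²θ), so v = −rω sinθ·[1 + r cosθ/√(L² − r² sin²θ)].
With r = 0.0854 m, L = 0.3602 m, θ = 125.3°: √(L² − r² sin²θ) = 0.35339 m.
v = −0.0854·7.645·0.81614·[1 + 0.0854·-0.57786/0.35339] = -0.45841 m/s.
|v| = 0.45841 m/s = 458.41 mm/s.

458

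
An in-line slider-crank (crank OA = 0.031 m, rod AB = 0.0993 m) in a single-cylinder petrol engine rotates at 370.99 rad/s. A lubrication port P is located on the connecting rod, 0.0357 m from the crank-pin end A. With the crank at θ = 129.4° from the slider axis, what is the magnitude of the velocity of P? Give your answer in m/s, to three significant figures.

9.47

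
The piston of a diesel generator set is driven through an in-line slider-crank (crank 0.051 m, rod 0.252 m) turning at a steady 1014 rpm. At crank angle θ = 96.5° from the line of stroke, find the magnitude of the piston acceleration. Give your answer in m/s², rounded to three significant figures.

181

ω = 2π·1014/60 = 106.2 rad/s
x(θ) = r cosθ + √(L² − r² sin²θ); with ω constant, a = ω²·d²x/dθ².
d²x/dθ² = −r cosθ − r²(cos2θ)/√u − r⁴ sin²2θ/(4u^{3/2}),  u = L² − r² sin²θ = 0.0609363 m².
Substituting r = 0.051 m, L = 0.252 m, θ = 96.5°: d²x/dθ² = +0.016034 m.
a = ω²·d²x/dθ² = (106.2)²·(+0.016034) = +180.79 m/s²;  |a| = 180.79 m/s².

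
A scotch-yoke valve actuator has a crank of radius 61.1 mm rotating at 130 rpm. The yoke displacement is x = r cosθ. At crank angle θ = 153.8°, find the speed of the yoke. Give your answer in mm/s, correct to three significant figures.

367

ω = 13.61 rad/s (from 130 rpm).
x = r cosθ ⇒ ẋ = −rω sinθ.
|v| = rω|sinθ| = 0.0611·13.61·|sin 153.8°| = 0.36724 m/s = 367.24 mm/s.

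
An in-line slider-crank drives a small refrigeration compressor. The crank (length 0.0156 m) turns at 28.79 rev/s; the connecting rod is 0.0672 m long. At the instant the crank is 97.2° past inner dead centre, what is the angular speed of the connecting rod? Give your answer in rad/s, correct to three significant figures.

5.41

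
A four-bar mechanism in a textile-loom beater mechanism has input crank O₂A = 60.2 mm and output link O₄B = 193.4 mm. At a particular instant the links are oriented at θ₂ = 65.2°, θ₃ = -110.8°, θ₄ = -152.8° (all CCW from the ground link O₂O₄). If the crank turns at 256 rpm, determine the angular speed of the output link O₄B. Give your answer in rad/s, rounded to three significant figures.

ω₂ = 26.81 rad/s (from 256 rpm).
Differentiating the loop-closure r₂e^{iθ₂}+r₃e^{iθ₃}=r₁+r₄e^{iθ₄} gives r₂ω₂e^{iθ₂}+r₃ω₃e^{iθ₃}=r₄ω₄e^{iθ₄}.
Eliminating the other unknown: ω₄ = r₂ω₂ sin(θ₂−θ₃) / [r₄ sin(θ₄−θ₃)].
Numerator sine = +0.06976; denominator sine = -0.66913.
Result = 0.0602·26.81·(+0.06976) / (0.1934·(-0.66913)) = -0.86993 rad/s; magnitude 0.86993 rad/s.

0.870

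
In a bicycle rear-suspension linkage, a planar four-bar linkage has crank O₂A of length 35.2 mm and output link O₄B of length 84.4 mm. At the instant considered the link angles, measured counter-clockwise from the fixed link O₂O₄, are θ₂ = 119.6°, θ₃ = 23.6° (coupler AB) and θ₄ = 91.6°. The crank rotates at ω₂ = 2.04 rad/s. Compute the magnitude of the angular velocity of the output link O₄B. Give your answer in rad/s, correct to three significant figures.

0.913

ω₂ = 2.04 rad/s
Differentiating the loop-closure r₂e^{iθ₂}+r₃e^{iθ₃}=r₁+r₄e^{iθ₄} gives r₂ω₂e^{iθ₂}+r₃ω₃e^{iθ₃}=r₄ω₄e^{iθ₄}.
Eliminating the other unknown: ω₄ = r₂ω₂ sin(θ₂−θ₃) / [r₄ sin(θ₄−θ₃)].
Numerator sine = +0.99452; denominator sine = +0.92718.
Result = 0.0352·2.04·(+0.99452) / (0.0844·(+0.92718)) = +0.9126 rad/s; magnitude 0.9126 rad/s.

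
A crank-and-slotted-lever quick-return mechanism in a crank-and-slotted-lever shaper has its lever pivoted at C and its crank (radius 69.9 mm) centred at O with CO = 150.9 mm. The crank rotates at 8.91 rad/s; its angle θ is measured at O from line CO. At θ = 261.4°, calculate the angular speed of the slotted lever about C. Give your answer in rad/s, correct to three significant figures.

1.20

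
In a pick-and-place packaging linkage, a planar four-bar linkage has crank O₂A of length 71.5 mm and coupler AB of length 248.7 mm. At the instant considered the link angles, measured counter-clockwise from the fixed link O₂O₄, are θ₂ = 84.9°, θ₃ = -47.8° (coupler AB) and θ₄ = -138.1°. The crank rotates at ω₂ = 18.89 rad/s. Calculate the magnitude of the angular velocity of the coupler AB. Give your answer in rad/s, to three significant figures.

ω₂ = 18.89 rad/s
Differentiating the loop-closure r₂e^{iθ₂}+r₃e^{iθ₃}=r₁+r₄e^{iθ₄} gives r₂ω₂e^{iθ₂}+r₃ω₃e^{iθ₃}=r₄ω₄e^{iθ₄}.
Eliminating the other unknown: ω₃ = r₂ω₂ sin(θ₄−θ₂) / [r₃ sin(θ₃−θ₄)].
Numerator sine = +0.68200; denominator sine = +0.99999.
Result = 0.0715·18.89·(+0.68200) / (0.2487·(+0.99999)) = +3.7038 rad/s; magnitude 3.7038 rad/s.

3.70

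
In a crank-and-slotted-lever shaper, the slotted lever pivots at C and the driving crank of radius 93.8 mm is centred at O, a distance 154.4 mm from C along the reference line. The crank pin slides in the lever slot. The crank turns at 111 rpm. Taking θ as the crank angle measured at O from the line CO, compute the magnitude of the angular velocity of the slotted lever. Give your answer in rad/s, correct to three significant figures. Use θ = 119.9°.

1.01

ω = 11.62 rad/s (from 111 rpm).
Crank pin A relative to C: A = (d + r cosθ, r sinθ); lever angle φ = atan2(r sinθ, d + r cosθ).
Differentiating tanφ: φ̇ = rω(d cosθ + r)/(d² + r² + 2dr cosθ).
d² + r² + 2dr cosθ = |CA|² = 0.0181989 m²;  d cosθ + r = +0.016833 m.
|ω_lever| = |0.0938·11.62·+0.016833| / 0.0181989 = 1.0085 rad/s.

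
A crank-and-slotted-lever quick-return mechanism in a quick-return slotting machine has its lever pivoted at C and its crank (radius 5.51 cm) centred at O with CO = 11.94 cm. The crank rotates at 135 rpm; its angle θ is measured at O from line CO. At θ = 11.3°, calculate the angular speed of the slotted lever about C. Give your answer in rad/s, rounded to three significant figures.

4.44

ω = 14.14 rad/s (from 135 rpm).
Crank pin A relative to C: A = (d + r cosθ, r sinθ); lever angle φ = atan2(r sinθ, d + r cosθ).
Differentiating tanφ: φ̇ = rω(d cosθ + r)/(d² + r² + 2dr cosθ).
d² + r² + 2dr cosθ = |CA|² = 0.0301952 m²;  d cosθ + r = +0.17219 m.
|ω_lever| = |0.0551·14.14·+0.17219| / 0.0301952 = 4.4419 rad/s.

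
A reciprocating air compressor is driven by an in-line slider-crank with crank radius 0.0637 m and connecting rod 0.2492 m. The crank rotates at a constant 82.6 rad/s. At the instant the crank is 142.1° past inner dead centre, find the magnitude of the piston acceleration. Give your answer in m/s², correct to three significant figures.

314

ω = 82.6 rad/s
x(θ) = r cosθ + √(L² − r² sin²θ); with ω constant, a = ω²·d²x/dθ².
d²x/dθ² = −r cosθ − r²(cos2θ)/√u − r⁴ sin²2θ/(4u^{3/2}),  u = L² − r² sin²θ = 0.0605695 m².
Substituting r = 0.0637 m, L = 0.2492 m, θ = 142.1°: d²x/dθ² = +0.045961 m.
a = ω²·d²x/dθ² = (82.6)²·(+0.045961) = +313.58 m/s²;  |a| = 313.58 m/s².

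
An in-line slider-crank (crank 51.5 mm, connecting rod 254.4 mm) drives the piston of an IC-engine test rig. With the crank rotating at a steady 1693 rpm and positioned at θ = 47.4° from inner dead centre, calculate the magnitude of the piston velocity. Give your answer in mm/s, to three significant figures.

7650

ω = 2π·1693/60 = 177.3 rad/s
For an in-line slider-crank, x = r cosθ + √(L² − r² sin²θ), so v = −rω sinθ·[1 + r cosθ/√(L² − r² sin²θ)].
With r = 0.0515 m, L = 0.2544 m, θ = 47.4°: √(L² − r² sin²θ) = 0.25156 m.
v = −0.0515·177.3·0.73610·[1 + 0.0515·0.67688/0.25156] = -7.6522 m/s.
|v| = 7.6522 m/s = 7652.2 mm/s.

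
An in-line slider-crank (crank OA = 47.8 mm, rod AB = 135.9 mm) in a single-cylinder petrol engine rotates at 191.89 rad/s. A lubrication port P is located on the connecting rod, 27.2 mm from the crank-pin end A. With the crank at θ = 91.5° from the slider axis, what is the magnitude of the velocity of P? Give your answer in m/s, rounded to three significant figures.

9.15

ω = 191.9 rad/s.  Crank-pin speed |V_A| = rω = 9.1723 m/s, perpendicular to OA.
Rod angle: sinφ = −(r/L) sinθ ⇒ φ = -20.586°; ω_rod = −rω cosθ/√(L²−r²sin²θ) = +1.8873 rad/s.
V_P = V_A + ω_rod × AP, with AP = 0.0272 m along the rod.
Components: V_Px = −rω sinθ − a·ω_rod·sinφ = -9.1511 m/s;  V_Py = rω cosθ + a·ω_rod·cosφ = -0.19205 m/s.
|V_P| = √(V_Px² + V_Py²) = 9.1532 m/s.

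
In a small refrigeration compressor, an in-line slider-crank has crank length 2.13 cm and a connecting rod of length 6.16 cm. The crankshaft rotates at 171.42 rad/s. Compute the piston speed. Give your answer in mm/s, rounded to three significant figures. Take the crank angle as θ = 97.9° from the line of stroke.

3430

ω = 171.4 rad/s
For an in-line slider-crank, x = r cosθ + √(L² − r² sin²θ), so v = −rω sinθ·[1 + r cosθ/√(L² − r² sin²θ)].
With r = 0.0213 m, L = 0.0616 m, θ = 97.9°: √(L² − r² sin²θ) = 0.057874 m.
v = −0.0213·171.4·0.99051·[1 + 0.0213·-0.13744/0.057874] = -3.4336 m/s.
|v| = 3.4336 m/s = 3433.6 mm/s.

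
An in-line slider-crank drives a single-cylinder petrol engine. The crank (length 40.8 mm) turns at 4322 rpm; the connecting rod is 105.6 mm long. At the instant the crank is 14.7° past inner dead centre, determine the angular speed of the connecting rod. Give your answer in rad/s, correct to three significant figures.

ω = 452.6 rad/s (converted from 4322 rpm).
The rod makes angle φ with the slider axis where L sinφ = r sinθ; differentiating, L cosφ·φ̇ = r ω cosθ.
L cosφ = √(L² − r² sin²θ) = 0.10509 m.
|ω_rod| = r ω |cosθ| / √(L² − r² sin²θ) = 0.0408·452.6·0.96727/0.10509 = 169.96 rad/s.

170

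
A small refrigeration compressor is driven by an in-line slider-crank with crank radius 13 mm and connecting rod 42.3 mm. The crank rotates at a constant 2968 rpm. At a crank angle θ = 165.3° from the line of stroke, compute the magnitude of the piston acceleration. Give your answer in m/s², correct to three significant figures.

ω = 2π·2968/60 = 310.8 rad/s
x(θ) = r cosθ + √(L² − r² sin²θ); with ω constant, a = ω²·d²x/dθ².
d²x/dθ² = −r cosθ − r²(cos2θ)/√u − r⁴ sin²2θ/(4u^{3/2}),  u = L² − r² sin²θ = 0.00177841 m².
Substituting r = 0.013 m, L = 0.0423 m, θ = 165.3°: d²x/dθ² = +0.0090602 m.
a = ω²·d²x/dθ² = (310.8)²·(+0.0090602) = +875.23 m/s²;  |a| = 875.23 m/s².

875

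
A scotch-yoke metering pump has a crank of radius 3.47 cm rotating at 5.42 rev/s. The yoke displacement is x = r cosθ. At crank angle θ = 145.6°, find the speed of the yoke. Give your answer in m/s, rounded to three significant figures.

ω = 34.05 rad/s (from 5.42 rev/s).
x = r cosθ ⇒ ẋ = −rω sinθ.
|v| = rω|sinθ| = 0.0347·34.05·|sin 145.6°| = 0.66762 m/s.

0.668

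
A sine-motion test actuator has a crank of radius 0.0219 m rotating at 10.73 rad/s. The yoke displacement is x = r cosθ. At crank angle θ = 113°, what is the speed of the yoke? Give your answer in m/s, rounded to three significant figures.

ω = 10.73 rad/s
x = r cosθ ⇒ ẋ = −rω sinθ.
|v| = rω|sinθ| = 0.0219·10.73·|sin 113°| = 0.21631 m/s.

0.216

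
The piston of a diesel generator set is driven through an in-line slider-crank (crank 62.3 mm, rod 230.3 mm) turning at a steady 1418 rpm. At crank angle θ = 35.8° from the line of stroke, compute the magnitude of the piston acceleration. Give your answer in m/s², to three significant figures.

ω = 2π·1418/60 = 148.5 rad/s
x(θ) = r cosθ + √(L² − r² sin²θ); with ω constant, a = ω²·d²x/dθ².
d²x/dθ² = −r cosθ − r²(cos2θ)/√u − r⁴ sin²2θ/(4u^{3/2}),  u = L² − r² sin²θ = 0.05171 m².
Substituting r = 0.0623 m, L = 0.2303 m, θ = 35.8°: d²x/dθ² = -0.056205 m.
a = ω²·d²x/dθ² = (148.5)²·(-0.056205) = -1239.3 m/s²;  |a| = 1239.3 m/s².

1240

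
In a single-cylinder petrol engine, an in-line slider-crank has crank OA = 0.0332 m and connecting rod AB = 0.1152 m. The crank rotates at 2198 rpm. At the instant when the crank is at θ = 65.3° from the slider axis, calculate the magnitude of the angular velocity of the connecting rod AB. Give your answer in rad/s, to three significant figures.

28.7

ω = 230.2 rad/s (converted from 2198 rpm).
The rod makes angle φ with the slider axis where L sinφ = r sinθ; differentiating, L cosφ·φ̇ = r ω cosθ.
L cosφ = √(L² − r² sin²θ) = 0.11118 m.
|ω_rod| = r ω |cosθ| / √(L² − r² sin²θ) = 0.0332·230.2·0.41787/0.11118 = 28.721 rad/s.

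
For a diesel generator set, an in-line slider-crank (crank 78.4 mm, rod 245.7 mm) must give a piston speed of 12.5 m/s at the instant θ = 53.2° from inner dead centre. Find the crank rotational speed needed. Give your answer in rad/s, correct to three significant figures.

166

For an in-line slider-crank, |v_piston| = rω|sinθ|·[1 + r cosθ/√(L² − r² sin²θ)].
With r = 0.0784 m, L = 0.2457 m, θ = 53.2°: the bracketed kinematic factor |dx/dθ| = 0.075189 m.
ω = v/|dx/dθ| = 12.5/0.075189 = 166.25 rad/s.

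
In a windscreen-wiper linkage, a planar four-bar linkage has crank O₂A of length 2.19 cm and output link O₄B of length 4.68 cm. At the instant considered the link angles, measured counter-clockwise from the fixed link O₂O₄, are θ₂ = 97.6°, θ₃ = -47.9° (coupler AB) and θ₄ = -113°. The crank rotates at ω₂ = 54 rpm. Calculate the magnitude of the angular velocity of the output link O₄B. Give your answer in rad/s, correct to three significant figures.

1.65

ω₂ = 5.655 rad/s (from 54 rpm).
Differentiating the loop-closure r₂e^{iθ₂}+r₃e^{iθ₃}=r₁+r₄e^{iθ₄} gives r₂ω₂e^{iθ₂}+r₃ω₃e^{iθ₃}=r₄ω₄e^{iθ₄}.
Eliminating the other unknown: ω₄ = r₂ω₂ sin(θ₂−θ₃) / [r₄ sin(θ₄−θ₃)].
Numerator sine = +0.56641; denominator sine = -0.90704.
Result = 0.0219·5.655·(+0.56641) / (0.0468·(-0.90704)) = -1.6524 rad/s; magnitude 1.6524 rad/s.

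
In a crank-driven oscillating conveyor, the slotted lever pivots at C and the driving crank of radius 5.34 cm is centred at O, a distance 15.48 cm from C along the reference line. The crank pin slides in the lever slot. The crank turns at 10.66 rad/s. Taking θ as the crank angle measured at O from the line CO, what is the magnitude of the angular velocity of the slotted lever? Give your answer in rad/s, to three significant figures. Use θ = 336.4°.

2.65

ω = 10.66 rad/s
Crank pin A relative to C: A = (d + r cosθ, r sinθ); lever angle φ = atan2(r sinθ, d + r cosθ).
Differentiating tanφ: φ̇ = rω(d cosθ + r)/(d² + r² + 2dr cosθ).
d² + r² + 2dr cosθ = |CA|² = 0.0419645 m²;  d cosθ + r = +0.19525 m.
|ω_lever| = |0.0534·10.66·+0.19525| / 0.0419645 = 2.6486 rad/s.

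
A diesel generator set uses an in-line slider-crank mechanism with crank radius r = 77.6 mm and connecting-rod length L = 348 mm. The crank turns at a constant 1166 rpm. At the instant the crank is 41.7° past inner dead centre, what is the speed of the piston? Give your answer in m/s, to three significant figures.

ω = 2π·1166/60 = 122.1 rad/s
For an in-line slider-crank, x = r cosθ + √(L² − r² sin²θ), so v = −rω sinθ·[1 + r cosθ/√(L² − r² sin²θ)].
With r = 0.0776 m, L = 0.348 m, θ = 41.7°: √(L² − r² sin²θ) = 0.34415 m.
v = −0.0776·122.1·0.66523·[1 + 0.0776·0.74664/0.34415] = -7.3644 m/s.
|v| = 7.3644 m/s.

7.36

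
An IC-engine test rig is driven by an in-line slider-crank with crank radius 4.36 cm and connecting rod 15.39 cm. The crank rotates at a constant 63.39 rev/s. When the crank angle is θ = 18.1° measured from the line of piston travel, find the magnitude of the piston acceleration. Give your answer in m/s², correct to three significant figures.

ω = 2π·63.4 = 398.3 rad/s
x(θ) = r cosθ + √(L² − r² sin²θ); with ω constant, a = ω²·d²x/dθ².
d²x/dθ² = −r cosθ − r²(cos2θ)/√u − r⁴ sin²2θ/(4u^{3/2}),  u = L² − r² sin²θ = 0.0235017 m².
Substituting r = 0.0436 m, L = 0.1539 m, θ = 18.1°: d²x/dθ² = -0.051536 m.
a = ω²·d²x/dθ² = (398.3)²·(-0.051536) = -8175.5 m/s²;  |a| = 8175.5 m/s².

8180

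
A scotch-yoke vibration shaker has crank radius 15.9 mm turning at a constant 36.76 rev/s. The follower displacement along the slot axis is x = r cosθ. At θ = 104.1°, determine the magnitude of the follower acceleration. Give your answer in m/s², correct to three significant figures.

207

ω = 231 rad/s (from 36.76 rev/s).
x = r cosθ ⇒ ẍ = −rω² cosθ (ω constant).
|a| = rω²|cosθ| = 0.0159·(231)²·|cos 104.1°| = 206.64 m/s².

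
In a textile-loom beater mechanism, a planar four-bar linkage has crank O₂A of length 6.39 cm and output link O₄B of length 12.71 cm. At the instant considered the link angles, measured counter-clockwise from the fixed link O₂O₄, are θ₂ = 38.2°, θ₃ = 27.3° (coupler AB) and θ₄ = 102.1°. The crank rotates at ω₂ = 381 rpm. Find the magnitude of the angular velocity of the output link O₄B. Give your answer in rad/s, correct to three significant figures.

ω₂ = 39.9 rad/s (from 381 rpm).
Differentiating the loop-closure r₂e^{iθ₂}+r₃e^{iθ₃}=r₁+r₄e^{iθ₄} gives r₂ω₂e^{iθ₂}+r₃ω₃e^{iθ₃}=r₄ω₄e^{iθ₄}.
Eliminating the other unknown: ω₄ = r₂ω₂ sin(θ₂−θ₃) / [r₄ sin(θ₄−θ₃)].
Numerator sine = +0.18910; denominator sine = +0.96502.
Result = 0.0639·39.9·(+0.18910) / (0.1271·(+0.96502)) = +3.9306 rad/s; magnitude 3.9306 rad/s.

3.93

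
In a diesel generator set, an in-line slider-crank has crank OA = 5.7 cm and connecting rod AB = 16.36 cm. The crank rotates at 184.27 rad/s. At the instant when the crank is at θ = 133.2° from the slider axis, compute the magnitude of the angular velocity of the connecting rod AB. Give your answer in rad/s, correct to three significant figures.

ω = 184.3 rad/s
The rod makes angle φ with the slider axis where L sinφ = r sinθ; differentiating, L cosφ·φ̇ = r ω cosθ.
L cosφ = √(L² − r² sin²θ) = 0.15824 m.
|ω_rod| = r ω |cosθ| / √(L² − r² sin²θ) = 0.057·184.3·0.68455/0.15824 = 45.439 rad/s.

45.4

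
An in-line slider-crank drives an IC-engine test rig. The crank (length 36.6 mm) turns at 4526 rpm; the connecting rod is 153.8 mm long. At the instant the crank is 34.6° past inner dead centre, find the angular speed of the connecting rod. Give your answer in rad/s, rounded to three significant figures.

93.7

ω = 474 rad/s (converted from 4526 rpm).
The rod makes angle φ with the slider axis where L sinφ = r sinθ; differentiating, L cosφ·φ̇ = r ω cosθ.
L cosφ = √(L² − r² sin²θ) = 0.15239 m.
|ω_rod| = r ω |cosθ| / √(L² − r² sin²θ) = 0.0366·474·0.82314/0.15239 = 93.7 rad/s.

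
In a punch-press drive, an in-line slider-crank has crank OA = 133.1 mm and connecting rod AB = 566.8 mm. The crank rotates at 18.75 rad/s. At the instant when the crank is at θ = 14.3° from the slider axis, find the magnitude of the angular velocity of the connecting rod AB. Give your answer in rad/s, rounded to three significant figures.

ω = 18.75 rad/s
The rod makes angle φ with the slider axis where L sinφ = r sinθ; differentiating, L cosφ·φ̇ = r ω cosθ.
L cosφ = √(L² − r² sin²θ) = 0.56585 m.
|ω_rod| = r ω |cosθ| / √(L² − r² sin²θ) = 0.1331·18.75·0.96902/0.56585 = 4.2738 rad/s.

4.27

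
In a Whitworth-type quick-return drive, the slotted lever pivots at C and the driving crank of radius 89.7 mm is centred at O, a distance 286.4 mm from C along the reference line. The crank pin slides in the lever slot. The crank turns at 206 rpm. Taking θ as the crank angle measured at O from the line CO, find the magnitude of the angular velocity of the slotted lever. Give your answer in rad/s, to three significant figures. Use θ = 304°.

ω = 21.57 rad/s (from 206 rpm).
Crank pin A relative to C: A = (d + r cosθ, r sinθ); lever angle φ = atan2(r sinθ, d + r cosθ).
Differentiating tanφ: φ̇ = rω(d cosθ + r)/(d² + r² + 2dr cosθ).
d² + r² + 2dr cosθ = |CA|² = 0.118802 m²;  d cosθ + r = +0.24985 m.
|ω_lever| = |0.0897·21.57·+0.24985| / 0.118802 = 4.0696 rad/s.

4.07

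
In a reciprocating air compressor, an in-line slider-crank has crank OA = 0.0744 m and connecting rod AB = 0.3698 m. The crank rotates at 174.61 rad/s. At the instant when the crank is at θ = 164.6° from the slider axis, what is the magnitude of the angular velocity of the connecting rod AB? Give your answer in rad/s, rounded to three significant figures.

ω = 174.6 rad/s
The rod makes angle φ with the slider axis where L sinφ = r sinθ; differentiating, L cosφ·φ̇ = r ω cosθ.
L cosφ = √(L² − r² sin²θ) = 0.36927 m.
|ω_rod| = r ω |cosθ| / √(L² − r² sin²θ) = 0.0744·174.6·0.96410/0.36927 = 33.917 rad/s.

33.9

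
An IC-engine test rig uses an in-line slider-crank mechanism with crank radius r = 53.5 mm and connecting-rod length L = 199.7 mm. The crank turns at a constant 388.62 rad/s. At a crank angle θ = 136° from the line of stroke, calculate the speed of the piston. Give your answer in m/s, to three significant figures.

ω = 388.6 rad/s
For an in-line slider-crank, x = r cosθ + √(L² − r² sin²θ), so v = −rω sinθ·[1 + r cosθ/√(L² − r² sin²θ)].
With r = 0.0535 m, L = 0.1997 m, θ = 136°: √(L² − r² sin²θ) = 0.19621 m.
v = −0.0535·388.6·0.69466·[1 + 0.0535·-0.71934/0.19621] = -11.61 m/s.
|v| = 11.61 m/s.

11.6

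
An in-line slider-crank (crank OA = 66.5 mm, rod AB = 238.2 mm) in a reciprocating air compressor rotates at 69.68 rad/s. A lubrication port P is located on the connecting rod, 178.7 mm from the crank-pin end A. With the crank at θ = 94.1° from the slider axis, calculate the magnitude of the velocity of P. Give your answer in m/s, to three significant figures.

ω = 69.68 rad/s.  Crank-pin speed |V_A| = rω = 4.6337 m/s, perpendicular to OA.
Rod angle: sinφ = −(r/L) sinθ ⇒ φ = -16.168°; ω_rod = −rω cosθ/√(L²−r²sin²θ) = +1.4481 rad/s.
V_P = V_A + ω_rod × AP, with AP = 0.1787 m along the rod.
Components: V_Px = −rω sinθ − a·ω_rod·sinφ = -4.5498 m/s;  V_Py = rω cosθ + a·ω_rod·cosφ = -0.082755 m/s.
|V_P| = √(V_Px² + V_Py²) = 4.5506 m/s.

4.55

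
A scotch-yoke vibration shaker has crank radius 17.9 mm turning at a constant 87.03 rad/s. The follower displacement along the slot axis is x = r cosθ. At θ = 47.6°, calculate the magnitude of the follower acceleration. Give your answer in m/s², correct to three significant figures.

91.4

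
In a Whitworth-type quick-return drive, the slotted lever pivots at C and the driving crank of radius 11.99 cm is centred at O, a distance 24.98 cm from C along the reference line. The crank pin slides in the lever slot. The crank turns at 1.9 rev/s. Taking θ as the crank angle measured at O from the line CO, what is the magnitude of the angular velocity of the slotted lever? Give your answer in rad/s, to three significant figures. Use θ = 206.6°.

ω = 11.94 rad/s (from 1.9 rev/s).
Crank pin A relative to C: A = (d + r cosθ, r sinθ); lever angle φ = atan2(r sinθ, d + r cosθ).
Differentiating tanφ: φ̇ = rω(d cosθ + r)/(d² + r² + 2dr cosθ).
d² + r² + 2dr cosθ = |CA|² = 0.0232144 m²;  d cosθ + r = -0.10346 m.
|ω_lever| = |0.1199·11.94·-0.10346| / 0.0232144 = 6.3792 rad/s.

6.38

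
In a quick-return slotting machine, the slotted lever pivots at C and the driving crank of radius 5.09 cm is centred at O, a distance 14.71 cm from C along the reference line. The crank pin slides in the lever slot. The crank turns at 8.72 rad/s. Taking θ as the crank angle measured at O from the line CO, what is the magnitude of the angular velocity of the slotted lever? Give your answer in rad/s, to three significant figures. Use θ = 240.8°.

ω = 8.72 rad/s
Crank pin A relative to C: A = (d + r cosθ, r sinθ); lever angle φ = atan2(r sinθ, d + r cosθ).
Differentiating tanφ: φ̇ = rω(d cosθ + r)/(d² + r² + 2dr cosθ).
d² + r² + 2dr cosθ = |CA|² = 0.0169236 m²;  d cosθ + r = -0.020864 m.
|ω_lever| = |0.0509·8.72·-0.020864| / 0.0169236 = 0.54719 rad/s.

0.547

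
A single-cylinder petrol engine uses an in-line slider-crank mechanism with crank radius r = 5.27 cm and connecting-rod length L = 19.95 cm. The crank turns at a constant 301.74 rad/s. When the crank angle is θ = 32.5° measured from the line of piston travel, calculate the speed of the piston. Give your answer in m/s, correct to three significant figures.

ω = 301.7 rad/s
For an in-line slider-crank, x = r cosθ + √(L² − r² sin²θ), so v = −rω sinθ·[1 + r cosθ/√(L² − r² sin²θ)].
With r = 0.0527 m, L = 0.1995 m, θ = 32.5°: √(L² − r² sin²θ) = 0.19748 m.
v = −0.0527·301.7·0.53730·[1 + 0.0527·0.84339/0.19748] = -10.467 m/s.
|v| = 10.467 m/s.

10.5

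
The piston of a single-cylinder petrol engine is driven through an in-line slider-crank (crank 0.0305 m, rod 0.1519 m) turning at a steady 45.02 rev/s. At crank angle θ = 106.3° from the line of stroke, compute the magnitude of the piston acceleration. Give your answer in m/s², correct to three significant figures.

1100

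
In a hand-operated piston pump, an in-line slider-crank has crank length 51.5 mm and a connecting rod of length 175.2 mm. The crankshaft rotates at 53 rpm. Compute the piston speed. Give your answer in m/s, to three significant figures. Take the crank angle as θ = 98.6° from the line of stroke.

0.270

ω = 2π·53/60 = 5.55 rad/s
For an in-line slider-crank, x = r cosθ + √(L² − r² sin²θ), so v = −rω sinθ·[1 + r cosθ/√(L² − r² sin²θ)].
With r = 0.0515 m, L = 0.1752 m, θ = 98.6°: √(L² − r² sin²θ) = 0.16764 m.
v = −0.0515·5.55·0.98876·[1 + 0.0515·-0.14954/0.16764] = -0.26964 m/s.
|v| = 0.26964 m/s.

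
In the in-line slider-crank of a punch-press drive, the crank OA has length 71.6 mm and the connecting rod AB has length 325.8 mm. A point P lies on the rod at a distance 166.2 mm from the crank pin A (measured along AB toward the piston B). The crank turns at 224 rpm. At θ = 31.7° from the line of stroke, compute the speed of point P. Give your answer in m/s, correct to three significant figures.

ω = 23.46 rad/s.  Crank-pin speed |V_A| = rω = 1.6795 m/s, perpendicular to OA.
Rod angle: sinφ = −(r/L) sinθ ⇒ φ = -6.631°; ω_rod = −rω cosθ/√(L²−r²sin²θ) = -4.4156 rad/s.
V_P = V_A + ω_rod × AP, with AP = 0.1662 m along the rod.
Components: V_Px = −rω sinθ − a·ω_rod·sinφ = -0.9673 m/s;  V_Py = rω cosθ + a·ω_rod·cosφ = +0.70001 m/s.
|V_P| = √(V_Px² + V_Py²) = 1.194 m/s.

1.19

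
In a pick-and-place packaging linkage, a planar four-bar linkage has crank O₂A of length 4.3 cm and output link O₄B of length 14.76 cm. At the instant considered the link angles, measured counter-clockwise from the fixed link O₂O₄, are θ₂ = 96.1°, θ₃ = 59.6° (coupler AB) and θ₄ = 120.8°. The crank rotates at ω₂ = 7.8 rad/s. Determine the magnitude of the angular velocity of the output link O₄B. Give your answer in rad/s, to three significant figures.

ω₂ = 7.8 rad/s
Differentiating the loop-closure r₂e^{iθ₂}+r₃e^{iθ₃}=r₁+r₄e^{iθ₄} gives r₂ω₂e^{iθ₂}+r₃ω₃e^{iθ₃}=r₄ω₄e^{iθ₄}.
Eliminating the other unknown: ω₄ = r₂ω₂ sin(θ₂−θ₃) / [r₄ sin(θ₄−θ₃)].
Numerator sine = +0.59482; denominator sine = +0.87631.
Result = 0.043·7.8·(+0.59482) / (0.1476·(+0.87631)) = +1.5424 rad/s; magnitude 1.5424 rad/s.

1.54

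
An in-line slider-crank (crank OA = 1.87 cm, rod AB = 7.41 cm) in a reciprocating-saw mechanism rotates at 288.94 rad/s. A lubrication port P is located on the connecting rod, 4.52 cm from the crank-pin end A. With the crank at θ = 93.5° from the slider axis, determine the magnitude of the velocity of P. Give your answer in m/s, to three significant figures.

5.34

ω = 288.9 rad/s.  Crank-pin speed |V_A| = rω = 5.4032 m/s, perpendicular to OA.
Rod angle: sinφ = −(r/L) sinθ ⇒ φ = -14.589°; ω_rod = −rω cosθ/√(L²−r²sin²θ) = +4.5998 rad/s.
V_P = V_A + ω_rod × AP, with AP = 0.0452 m along the rod.
Components: V_Px = −rω sinθ − a·ω_rod·sinφ = -5.3407 m/s;  V_Py = rω cosθ + a·ω_rod·cosφ = -0.12865 m/s.
|V_P| = √(V_Px² + V_Py²) = 5.3423 m/s.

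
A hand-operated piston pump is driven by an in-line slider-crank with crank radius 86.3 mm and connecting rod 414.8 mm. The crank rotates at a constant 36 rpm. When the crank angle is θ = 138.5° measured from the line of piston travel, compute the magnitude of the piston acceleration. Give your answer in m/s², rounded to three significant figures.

0.884

ω = 2π·36/60 = 3.77 rad/s
x(θ) = r cosθ + √(L² − r² sin²θ); with ω constant, a = ω²·d²x/dθ².
d²x/dθ² = −r cosθ − r²(cos2θ)/√u − r⁴ sin²2θ/(4u^{3/2}),  u = L² − r² sin²θ = 0.168789 m².
Substituting r = 0.0863 m, L = 0.4148 m, θ = 138.5°: d²x/dθ² = +0.062229 m.
a = ω²·d²x/dθ² = (3.77)²·(+0.062229) = +0.88441 m/s²;  |a| = 0.88441 m/s².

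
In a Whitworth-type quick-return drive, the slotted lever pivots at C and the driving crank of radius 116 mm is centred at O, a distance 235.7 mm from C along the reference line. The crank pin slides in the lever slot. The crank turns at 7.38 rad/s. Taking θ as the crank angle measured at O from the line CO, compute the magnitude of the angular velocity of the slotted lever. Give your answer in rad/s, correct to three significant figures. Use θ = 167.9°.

6.30

ω = 7.38 rad/s
Crank pin A relative to C: A = (d + r cosθ, r sinθ); lever angle φ = atan2(r sinθ, d + r cosθ).
Differentiating tanφ: φ̇ = rω(d cosθ + r)/(d² + r² + 2dr cosθ).
d² + r² + 2dr cosθ = |CA|² = 0.015543 m²;  d cosθ + r = -0.11446 m.
|ω_lever| = |0.116·7.38·-0.11446| / 0.015543 = 6.3045 rad/s.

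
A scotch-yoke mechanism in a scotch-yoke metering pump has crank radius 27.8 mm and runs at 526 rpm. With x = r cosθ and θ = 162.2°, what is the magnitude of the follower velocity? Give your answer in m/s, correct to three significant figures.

0.468

ω = 55.08 rad/s (from 526 rpm).
x = r cosθ ⇒ ẋ = −rω sinθ.
|v| = rω|sinθ| = 0.0278·55.08·|sin 162.2°| = 0.46811 m/s.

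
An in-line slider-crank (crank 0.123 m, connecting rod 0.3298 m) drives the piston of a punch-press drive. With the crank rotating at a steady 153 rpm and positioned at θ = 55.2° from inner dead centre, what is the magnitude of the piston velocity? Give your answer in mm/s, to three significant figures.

ω = 2π·153/60 = 16.02 rad/s
For an in-line slider-crank, x = r cosθ + √(L² − r² sin²θ), so v = −rω sinθ·[1 + r cosθ/√(L² − r² sin²θ)].
With r = 0.123 m, L = 0.3298 m, θ = 55.2°: √(L² − r² sin²θ) = 0.31395 m.
v = −0.123·16.02·0.82115·[1 + 0.123·0.57071/0.31395] = -1.9801 m/s.
|v| = 1.9801 m/s = 1980.1 mm/s.

1980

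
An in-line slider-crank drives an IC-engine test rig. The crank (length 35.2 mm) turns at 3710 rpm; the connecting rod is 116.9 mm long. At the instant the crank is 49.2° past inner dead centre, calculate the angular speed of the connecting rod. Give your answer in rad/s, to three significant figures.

78.5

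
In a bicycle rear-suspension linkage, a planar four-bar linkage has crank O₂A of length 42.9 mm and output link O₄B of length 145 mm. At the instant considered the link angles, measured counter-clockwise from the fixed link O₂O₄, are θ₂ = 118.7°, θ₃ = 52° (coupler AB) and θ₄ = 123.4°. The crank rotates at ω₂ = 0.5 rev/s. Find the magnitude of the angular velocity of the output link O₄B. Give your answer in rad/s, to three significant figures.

0.901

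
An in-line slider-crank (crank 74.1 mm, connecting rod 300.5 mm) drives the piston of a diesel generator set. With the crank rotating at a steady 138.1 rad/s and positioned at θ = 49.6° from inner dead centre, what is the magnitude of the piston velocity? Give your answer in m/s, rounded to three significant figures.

9.06

ω = 138.1 rad/s
For an in-line slider-crank, x = r cosθ + √(L² − r² sin²θ), so v = −rω sinθ·[1 + r cosθ/√(L² − r² sin²θ)].
With r = 0.0741 m, L = 0.3005 m, θ = 49.6°: √(L² − r² sin²θ) = 0.29515 m.
v = −0.0741·138.1·0.76154·[1 + 0.0741·0.64812/0.29515] = -9.061 m/s.
|v| = 9.061 m/s.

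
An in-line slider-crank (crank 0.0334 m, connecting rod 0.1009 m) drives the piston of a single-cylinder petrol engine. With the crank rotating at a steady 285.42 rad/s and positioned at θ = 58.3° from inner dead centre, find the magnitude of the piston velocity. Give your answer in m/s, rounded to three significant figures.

ω = 285.4 rad/s
For an in-line slider-crank, x = r cosθ + √(L² − r² sin²θ), so v = −rω sinθ·[1 + r cosθ/√(L² − r² sin²θ)].
With r = 0.0334 m, L = 0.1009 m, θ = 58.3°: √(L² − r² sin²θ) = 0.096816 m.
v = −0.0334·285.4·0.85081·[1 + 0.0334·0.52547/0.096816] = -9.5811 m/s.
|v| = 9.5811 m/s.

9.58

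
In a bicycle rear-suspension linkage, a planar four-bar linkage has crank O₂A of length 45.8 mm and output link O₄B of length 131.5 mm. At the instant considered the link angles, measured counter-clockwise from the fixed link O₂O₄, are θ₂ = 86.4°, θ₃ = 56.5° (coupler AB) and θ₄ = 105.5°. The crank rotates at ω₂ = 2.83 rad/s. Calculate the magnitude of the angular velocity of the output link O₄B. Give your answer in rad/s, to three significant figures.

ω₂ = 2.83 rad/s
Differentiating the loop-closure r₂e^{iθ₂}+r₃e^{iθ₃}=r₁+r₄e^{iθ₄} gives r₂ω₂e^{iθ₂}+r₃ω₃e^{iθ₃}=r₄ω₄e^{iθ₄}.
Eliminating the other unknown: ω₄ = r₂ω₂ sin(θ₂−θ₃) / [r₄ sin(θ₄−θ₃)].
Numerator sine = +0.49849; denominator sine = +0.75471.
Result = 0.0458·2.83·(+0.49849) / (0.1315·(+0.75471)) = +0.65103 rad/s; magnitude 0.65103 rad/s.

0.651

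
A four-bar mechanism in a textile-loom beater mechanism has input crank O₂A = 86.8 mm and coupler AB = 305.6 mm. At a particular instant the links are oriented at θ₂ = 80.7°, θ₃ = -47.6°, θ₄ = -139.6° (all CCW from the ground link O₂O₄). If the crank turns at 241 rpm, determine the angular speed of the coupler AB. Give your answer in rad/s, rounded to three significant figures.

4.64

ω₂ = 25.24 rad/s (from 241 rpm).
Differentiating the loop-closure r₂e^{iθ₂}+r₃e^{iθ₃}=r₁+r₄e^{iθ₄} gives r₂ω₂e^{iθ₂}+r₃ω₃e^{iθ₃}=r₄ω₄e^{iθ₄}.
Eliminating the other unknown: ω₃ = r₂ω₂ sin(θ₄−θ₂) / [r₃ sin(θ₃−θ₄)].
Numerator sine = +0.64679; denominator sine = +0.99939.
Result = 0.0868·25.24·(+0.64679) / (0.3056·(+0.99939)) = +4.6392 rad/s; magnitude 4.6392 rad/s.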